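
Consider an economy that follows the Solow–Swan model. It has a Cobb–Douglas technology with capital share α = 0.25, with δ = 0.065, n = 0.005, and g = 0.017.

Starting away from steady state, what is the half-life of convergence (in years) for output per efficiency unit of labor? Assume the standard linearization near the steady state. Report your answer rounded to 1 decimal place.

Near the steady state the convergence rate is λ = (1 − α)(n + g + δ).
λ = (1 − 0.25) × 0.087 = 0.75 × 0.087 = 0.06525
Half-life = ln 2 / λ = 0.6931 / 0.06525 ≈ 10.62 years

about 10.6 years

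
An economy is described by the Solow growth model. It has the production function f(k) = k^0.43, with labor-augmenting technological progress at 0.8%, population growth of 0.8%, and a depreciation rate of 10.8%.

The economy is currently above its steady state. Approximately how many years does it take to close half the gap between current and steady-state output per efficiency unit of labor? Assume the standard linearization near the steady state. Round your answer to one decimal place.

Near the steady state the convergence rate is λ = (1 − α)(n + g + δ).
λ = (1 − 0.43) × 0.124 = 0.57 × 0.124 = 0.07068
Half-life = ln 2 / λ = 0.6931 / 0.07068 ≈ 9.81 years

t_½ ≈ 9.8 years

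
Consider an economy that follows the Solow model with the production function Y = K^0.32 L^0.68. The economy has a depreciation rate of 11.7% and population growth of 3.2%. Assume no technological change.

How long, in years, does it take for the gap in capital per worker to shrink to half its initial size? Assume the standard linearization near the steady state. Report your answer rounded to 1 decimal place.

Near the steady state the convergence rate is λ = (1 − α)(n + δ).
λ = (1 − 0.32) × 0.149 = 0.68 × 0.149 = 0.10132
Half-life = ln 2 / λ = 0.6931 / 0.10132 ≈ 6.84 years

half-life ≈ 6.8 years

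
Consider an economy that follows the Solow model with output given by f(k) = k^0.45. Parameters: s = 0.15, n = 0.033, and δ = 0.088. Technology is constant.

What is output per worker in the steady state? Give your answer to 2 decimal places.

Steady state requires s·f(k) = (n + δ)·k, i.e. s·k^α = (n + δ)·k.
Dividing both sides by k: k^(1−α) = s / (n + δ).
k^0.55 = 0.15 / (0.033 + 0.088) = 0.15 / 0.121 = 1.2397
k* = 1.2397^(1/0.55) ≈ 1.4780
y* = (k*)^α = 1.4780^0.45 ≈ 1.1922

y* ≈ 1.19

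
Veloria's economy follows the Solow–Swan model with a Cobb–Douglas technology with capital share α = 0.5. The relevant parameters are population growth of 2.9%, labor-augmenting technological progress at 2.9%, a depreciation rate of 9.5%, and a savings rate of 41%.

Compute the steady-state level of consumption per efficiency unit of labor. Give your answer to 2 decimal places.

At the steady state, Δk = 0, so s·k^α = (n + g + δ)·k.
Rearranging, k^(1−α) = s / (n + g + δ).
k^0.5 = 0.41 / (0.029 + 0.029 + 0.095) = 0.41 / 0.153 = 2.6797
k* = 2.6797^(1/0.5) ≈ 7.1808
y* = (k*)^α = 7.1808^0.5 ≈ 2.6797
c* = (1 − s)·y* = (1 − 0.41) × 2.6797 ≈ 1.5810

c* ≈ 1.58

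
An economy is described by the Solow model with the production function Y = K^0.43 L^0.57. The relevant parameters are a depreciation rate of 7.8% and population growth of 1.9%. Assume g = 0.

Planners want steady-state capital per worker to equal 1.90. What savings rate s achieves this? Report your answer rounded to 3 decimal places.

In steady state, investment equals break-even investment: s·k^α = (n + δ)·k.
So s / (n + δ) = (k*)^(1−α) = 1.90^0.57 = 1.4417.
Therefore s = 1.4417 × (n + δ) = 1.4417 × 0.097 = 0.1398.

s ≈ 0.140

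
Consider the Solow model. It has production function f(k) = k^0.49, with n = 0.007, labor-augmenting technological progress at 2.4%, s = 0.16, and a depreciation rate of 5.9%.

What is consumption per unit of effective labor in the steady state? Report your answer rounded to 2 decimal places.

Steady state requires s·f(k) = (n + g + δ)·k, i.e. s·k^α = (n + g + δ)·k.
Rearranging, k^(1−α) = s / (n + g + δ).
k^0.51 = 0.16 / (0.007 + 0.024 + 0.059) = 0.16 / 0.090 = 1.7778
k* = 1.7778^(1/0.51) ≈ 3.0901
y* = (k*)^α = 3.0901^0.49 ≈ 1.7381
c* = (1 − s)·y* = (1 − 0.16) × 1.7381 ≈ 1.4600

c* ≈ 1.46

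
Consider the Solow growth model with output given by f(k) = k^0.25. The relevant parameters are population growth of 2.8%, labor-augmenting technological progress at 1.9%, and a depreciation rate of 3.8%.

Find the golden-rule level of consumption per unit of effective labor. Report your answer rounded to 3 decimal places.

c_gold ≈ 1.075

At the golden rule, f'(k) = n + g + δ, so α·k^(α−1) = n + g + δ and k_gold = (α/(n + g + δ))^(1/(1−α)).
k_gold = (0.25/0.085)^(1/0.75) = 2.9412^1.3333 ≈ 4.2139
c_gold = f(k_gold) − (n + g + δ)·k_gold = 1.4328 − 0.085×4.2139 ≈ 1.0746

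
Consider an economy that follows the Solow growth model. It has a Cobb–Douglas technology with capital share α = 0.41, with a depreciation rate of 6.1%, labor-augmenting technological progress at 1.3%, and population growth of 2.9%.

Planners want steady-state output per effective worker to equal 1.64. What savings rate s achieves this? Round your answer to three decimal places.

Steady state requires s·f(k) = (n + g + δ)·k, i.e. s·k^α = (n + g + δ)·k.
Since y* = [s/(n + g + δ)]^(α/(1−α)), we have s/(n + g + δ) = (y*)^((1−α)/α) = 1.64^1.439 = 2.0378.
Therefore s = 2.0378 × (n + g + δ) = 2.0378 × 0.103 = 0.2099.

s ≈ 0.210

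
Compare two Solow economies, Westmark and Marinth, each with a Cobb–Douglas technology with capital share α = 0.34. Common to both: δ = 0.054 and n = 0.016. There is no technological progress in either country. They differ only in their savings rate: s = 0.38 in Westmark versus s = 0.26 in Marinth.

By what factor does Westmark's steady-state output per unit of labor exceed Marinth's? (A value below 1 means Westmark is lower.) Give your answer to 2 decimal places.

y*_W / y*_M ≈ 1.22

Steady-state y* = [s/(n + δ)]^(α/(1−α)), so the ratio is [ (s_W/(n + δ)_W) / (s_M/(n + δ)_M) ]^0.5152.
s_W/(n + δ)_W = 0.38/0.070 = 5.4286; s_M/(n + δ)_M = 0.26/0.070 = 3.7143.
Ratio = (5.4286/3.7143)^0.5152 = 1.4615^0.5152 ≈ 1.2159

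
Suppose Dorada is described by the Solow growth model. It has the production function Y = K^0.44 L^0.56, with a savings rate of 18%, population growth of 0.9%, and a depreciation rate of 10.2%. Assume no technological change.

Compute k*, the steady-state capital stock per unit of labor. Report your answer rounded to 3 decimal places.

k* = 2.371

Steady state requires s·f(k) = (n + δ)·k, i.e. s·k^α = (n + δ)·k.
Dividing both sides by k: k^(1−α) = s / (n + δ).
k^0.56 = 0.18 / (0.009 + 0.102) = 0.18 / 0.111 = 1.6216
k* = 1.6216^(1/0.56) ≈ 2.3708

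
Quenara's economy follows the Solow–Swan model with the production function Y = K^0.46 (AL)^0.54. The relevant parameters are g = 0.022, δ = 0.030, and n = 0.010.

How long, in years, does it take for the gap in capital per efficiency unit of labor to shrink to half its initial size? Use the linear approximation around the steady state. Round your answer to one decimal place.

t_½ ≈ 20.7 years

Near the steady state the convergence rate is λ = (1 − α)(n + g + δ).
λ = (1 − 0.46) × 0.062 = 0.54 × 0.062 = 0.03348
Half-life = ln 2 / λ = 0.6931 / 0.03348 ≈ 20.70 years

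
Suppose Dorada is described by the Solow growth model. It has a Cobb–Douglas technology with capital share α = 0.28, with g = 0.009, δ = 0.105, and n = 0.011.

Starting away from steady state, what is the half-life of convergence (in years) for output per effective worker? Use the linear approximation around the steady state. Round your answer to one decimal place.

half-life ≈ 7.7 years

Near the steady state the convergence rate is λ = (1 − α)(n + g + δ).
λ = (1 − 0.28) × 0.125 = 0.72 × 0.125 = 0.0900
Half-life = ln 2 / λ = 0.6931 / 0.0900 ≈ 7.70 years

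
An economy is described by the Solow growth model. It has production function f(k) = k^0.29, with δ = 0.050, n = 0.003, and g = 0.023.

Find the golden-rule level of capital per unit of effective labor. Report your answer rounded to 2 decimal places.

k_gold ≈ 6.59

The golden rule sets f'(k) = n + g + δ, i.e. α·k^(α−1) = n + g + δ.
So k^(1−α) = α / (n + g + δ) = 0.29 / 0.076 = 3.8158.
k_gold = 3.8158^(1/0.71) ≈ 6.5938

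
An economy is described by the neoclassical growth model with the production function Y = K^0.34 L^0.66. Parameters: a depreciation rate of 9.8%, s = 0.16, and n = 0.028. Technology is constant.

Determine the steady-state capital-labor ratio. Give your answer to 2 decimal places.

In steady state, investment equals break-even investment: s·k^α = (n + δ)·k.
Dividing both sides by k: k^(1−α) = s / (n + δ).
k^0.66 = 0.16 / (0.028 + 0.098) = 0.16 / 0.126 = 1.2698
k* = 1.2698^(1/0.66) ≈ 1.4361

k* = 1.44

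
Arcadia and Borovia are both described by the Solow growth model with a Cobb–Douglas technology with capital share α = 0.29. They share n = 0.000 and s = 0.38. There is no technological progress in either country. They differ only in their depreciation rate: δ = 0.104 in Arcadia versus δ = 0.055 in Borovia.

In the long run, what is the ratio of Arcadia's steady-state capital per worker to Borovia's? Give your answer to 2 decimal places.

Steady-state k* = [s/(n + δ)]^(1/(1−α)), so the ratio is [ (s_A/(n + δ)_A) / (s_B/(n + δ)_B) ]^1.4085.
s_A/(n + δ)_A = 0.38/0.104 = 3.6538; s_B/(n + δ)_B = 0.38/0.055 = 6.9091.
Ratio = (3.6538/6.9091)^1.4085 = 0.5288^1.4085 ≈ 0.4076

ratio ≈ 0.41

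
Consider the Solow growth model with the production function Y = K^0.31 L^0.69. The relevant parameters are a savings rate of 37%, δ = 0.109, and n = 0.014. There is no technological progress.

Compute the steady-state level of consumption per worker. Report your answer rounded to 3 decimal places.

At the steady state, Δk = 0, so s·k^α = (n + δ)·k.
Rearranging, k^(1−α) = s / (n + δ).
k^0.69 = 0.37 / (0.014 + 0.109) = 0.37 / 0.123 = 3.0081
k* = 3.0081^(1/0.69) ≈ 4.9338
y* = (k*)^α = 4.9338^0.31 ≈ 1.6402
c* = (1 − s)·y* = (1 − 0.37) × 1.6402 ≈ 1.0333

c* = 1.033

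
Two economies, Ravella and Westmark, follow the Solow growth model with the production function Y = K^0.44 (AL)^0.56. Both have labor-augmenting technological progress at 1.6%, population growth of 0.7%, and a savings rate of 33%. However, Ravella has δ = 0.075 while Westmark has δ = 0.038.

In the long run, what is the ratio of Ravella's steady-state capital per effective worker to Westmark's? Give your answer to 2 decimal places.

Steady-state k* = [s/(n + g + δ)]^(1/(1−α)), so the ratio is [ (s_R/(n + g + δ)_R) / (s_W/(n + g + δ)_W) ]^1.7857.
s_R/(n + g + δ)_R = 0.33/0.098 = 3.3673; s_W/(n + g + δ)_W = 0.33/0.061 = 5.4098.
Ratio = (3.3673/5.4098)^1.7857 = 0.6224^1.7857 ≈ 0.4288

ratio ≈ 0.43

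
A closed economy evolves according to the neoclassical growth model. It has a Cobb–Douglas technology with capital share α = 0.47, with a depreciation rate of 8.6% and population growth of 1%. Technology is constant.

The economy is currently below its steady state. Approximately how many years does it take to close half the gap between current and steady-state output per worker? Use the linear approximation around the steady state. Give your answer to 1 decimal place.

about 13.6 years

Near the steady state the convergence rate is λ = (1 − α)(n + δ).
λ = (1 − 0.47) × 0.096 = 0.53 × 0.096 = 0.05088
Half-life = ln 2 / λ = 0.6931 / 0.05088 ≈ 13.62 years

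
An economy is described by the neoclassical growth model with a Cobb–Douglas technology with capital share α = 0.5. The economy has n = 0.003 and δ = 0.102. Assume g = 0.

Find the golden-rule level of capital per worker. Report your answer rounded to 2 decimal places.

The golden rule sets f'(k) = n + δ, i.e. α·k^(α−1) = n + δ.
So k^(1−α) = α / (n + δ) = 0.5 / 0.105 = 4.7619.
k_gold = 4.7619^(1/0.5) ≈ 22.6757

k_gold ≈ 22.68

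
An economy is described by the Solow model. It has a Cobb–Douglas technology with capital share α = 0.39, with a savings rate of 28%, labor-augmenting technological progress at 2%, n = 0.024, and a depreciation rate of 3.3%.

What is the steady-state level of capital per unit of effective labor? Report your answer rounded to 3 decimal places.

At the steady state, Δk = 0, so s·k^α = (n + g + δ)·k.
Rearranging, k^(1−α) = s / (n + g + δ).
k^0.61 = 0.28 / (0.024 + 0.020 + 0.033) = 0.28 / 0.077 = 3.6364
k* = 3.6364^(1/0.61) ≈ 8.3011

k* = 8.301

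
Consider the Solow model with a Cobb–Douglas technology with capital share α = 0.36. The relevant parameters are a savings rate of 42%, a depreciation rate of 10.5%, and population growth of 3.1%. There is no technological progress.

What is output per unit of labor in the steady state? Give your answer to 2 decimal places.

Steady state requires s·f(k) = (n + δ)·k, i.e. s·k^α = (n + δ)·k.
Rearranging, k^(1−α) = s / (n + δ).
k^0.64 = 0.42 / (0.031 + 0.105) = 0.42 / 0.136 = 3.0882
k* = 3.0882^(1/0.64) ≈ 5.8232
y* = (k*)^α = 5.8232^0.36 ≈ 1.8856

y* ≈ 1.89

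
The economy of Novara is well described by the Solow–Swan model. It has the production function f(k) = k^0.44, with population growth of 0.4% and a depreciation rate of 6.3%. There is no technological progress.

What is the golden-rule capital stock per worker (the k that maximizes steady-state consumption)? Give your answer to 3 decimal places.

The golden rule sets f'(k) = n + δ, i.e. α·k^(α−1) = n + δ.
So k^(1−α) = α / (n + δ) = 0.44 / 0.067 = 6.5672.
k_gold = 6.5672^(1/0.56) ≈ 28.8143

k_gold ≈ 28.814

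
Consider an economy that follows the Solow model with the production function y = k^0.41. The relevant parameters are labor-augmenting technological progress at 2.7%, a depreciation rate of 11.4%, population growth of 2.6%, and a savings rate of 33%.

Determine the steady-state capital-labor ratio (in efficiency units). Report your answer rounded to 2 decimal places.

k* = 3.17

Steady state requires s·f(k) = (n + g + δ)·k, i.e. s·k^α = (n + g + δ)·k.
Dividing both sides by k: k^(1−α) = s / (n + g + δ).
k^0.59 = 0.33 / (0.026 + 0.027 + 0.114) = 0.33 / 0.167 = 1.9760
k* = 1.9760^(1/0.59) ≈ 3.1720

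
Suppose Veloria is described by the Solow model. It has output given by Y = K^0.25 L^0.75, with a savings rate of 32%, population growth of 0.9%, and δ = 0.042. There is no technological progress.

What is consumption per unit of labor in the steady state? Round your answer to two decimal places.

Steady state requires s·f(k) = (n + δ)·k, i.e. s·k^α = (n + δ)·k.
Rearranging, k^(1−α) = s / (n + δ).
k^0.75 = 0.32 / (0.009 + 0.042) = 0.32 / 0.051 = 6.2745
k* = 6.2745^(1/0.75) ≈ 11.5728
y* = (k*)^α = 11.5728^0.25 ≈ 1.8444
c* = (1 − s)·y* = (1 − 0.32) × 1.8444 ≈ 1.2542

c* = 1.25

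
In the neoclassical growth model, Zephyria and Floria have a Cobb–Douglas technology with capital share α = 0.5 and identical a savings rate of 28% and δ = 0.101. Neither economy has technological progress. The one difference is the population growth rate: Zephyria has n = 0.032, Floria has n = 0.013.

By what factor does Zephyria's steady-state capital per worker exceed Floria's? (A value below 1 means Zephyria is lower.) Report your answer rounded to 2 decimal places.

ratio ≈ 0.73

Steady-state k* = [s/(n + δ)]^(1/(1−α)), so the ratio is [ (s_Z/(n + δ)_Z) / (s_F/(n + δ)_F) ]^2.
s_Z/(n + δ)_Z = 0.28/0.133 = 2.1053; s_F/(n + δ)_F = 0.28/0.114 = 2.4561.
Ratio = (2.1053/2.4561)^2 = 0.8572^2 ≈ 0.7348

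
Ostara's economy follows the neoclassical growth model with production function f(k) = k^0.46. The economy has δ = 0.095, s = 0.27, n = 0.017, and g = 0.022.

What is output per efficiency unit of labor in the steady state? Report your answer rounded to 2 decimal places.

At the steady state, Δk = 0, so s·k^α = (n + g + δ)·k.
Rearranging, k^(1−α) = s / (n + g + δ).
k^0.54 = 0.27 / (0.017 + 0.022 + 0.095) = 0.27 / 0.134 = 2.0149
k* = 2.0149^(1/0.54) ≈ 3.6596
y* = (k*)^α = 3.6596^0.46 ≈ 1.8163

y* ≈ 1.82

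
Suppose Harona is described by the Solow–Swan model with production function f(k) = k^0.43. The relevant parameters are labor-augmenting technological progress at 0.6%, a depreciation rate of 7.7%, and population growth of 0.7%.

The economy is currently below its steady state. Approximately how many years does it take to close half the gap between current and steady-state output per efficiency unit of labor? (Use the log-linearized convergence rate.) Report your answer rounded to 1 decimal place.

half-life ≈ 13.5 years

Near the steady state the convergence rate is λ = (1 − α)(n + g + δ).
λ = (1 − 0.43) × 0.090 = 0.57 × 0.090 = 0.0513
Half-life = ln 2 / λ = 0.6931 / 0.0513 ≈ 13.51 years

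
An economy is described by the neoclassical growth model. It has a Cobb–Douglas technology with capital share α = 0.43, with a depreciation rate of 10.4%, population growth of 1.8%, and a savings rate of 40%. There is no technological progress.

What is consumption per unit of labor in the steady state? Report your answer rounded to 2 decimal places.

In steady state, investment equals break-even investment: s·k^α = (n + δ)·k.
Rearranging, k^(1−α) = s / (n + δ).
k^0.57 = 0.40 / (0.018 + 0.104) = 0.40 / 0.122 = 3.2787
k* = 3.2787^(1/0.57) ≈ 8.0304
y* = (k*)^α = 8.0304^0.43 ≈ 2.4493
c* = (1 − s)·y* = (1 − 0.40) × 2.4493 ≈ 1.4696

c* = 1.47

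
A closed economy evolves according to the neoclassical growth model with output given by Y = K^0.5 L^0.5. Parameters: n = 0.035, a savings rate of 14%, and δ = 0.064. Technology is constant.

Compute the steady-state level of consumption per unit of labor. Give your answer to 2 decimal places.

Steady state requires s·f(k) = (n + δ)·k, i.e. s·k^α = (n + δ)·k.
Dividing both sides by k: k^(1−α) = s / (n + δ).
k^0.5 = 0.14 / (0.035 + 0.064) = 0.14 / 0.099 = 1.4141
k* = 1.4141^(1/0.5) ≈ 1.9997
y* = (k*)^α = 1.9997^0.5 ≈ 1.4141
c* = (1 − s)·y* = (1 − 0.14) × 1.4141 ≈ 1.2161

c* ≈ 1.22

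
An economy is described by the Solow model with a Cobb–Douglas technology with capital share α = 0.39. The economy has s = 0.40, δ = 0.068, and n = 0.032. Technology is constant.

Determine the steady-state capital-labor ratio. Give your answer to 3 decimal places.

Steady state requires s·f(k) = (n + δ)·k, i.e. s·k^α = (n + δ)·k.
Rearranging, k^(1−α) = s / (n + δ).
k^0.61 = 0.40 / (0.032 + 0.068) = 0.40 / 0.100 = 4.0000
k* = 4.0000^(1/0.61) ≈ 9.7047

k* ≈ 9.705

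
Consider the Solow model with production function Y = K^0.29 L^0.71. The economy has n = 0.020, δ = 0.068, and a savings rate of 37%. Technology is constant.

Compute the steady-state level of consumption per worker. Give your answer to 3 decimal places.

Steady state requires s·f(k) = (n + δ)·k, i.e. s·k^α = (n + δ)·k.
Dividing both sides by k: k^(1−α) = s / (n + δ).
k^0.71 = 0.37 / (0.020 + 0.068) = 0.37 / 0.088 = 4.2045
k* = 4.2045^(1/0.71) ≈ 7.5591
y* = (k*)^α = 7.5591^0.29 ≈ 1.7979
c* = (1 − s)·y* = (1 − 0.37) × 1.7979 ≈ 1.1327

c* = 1.133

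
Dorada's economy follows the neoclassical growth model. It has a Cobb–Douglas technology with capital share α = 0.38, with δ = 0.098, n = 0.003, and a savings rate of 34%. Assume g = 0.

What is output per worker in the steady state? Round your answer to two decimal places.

y* ≈ 2.10

At the steady state, Δk = 0, so s·k^α = (n + δ)·k.
Rearranging, k^(1−α) = s / (n + δ).
k^0.62 = 0.34 / (0.003 + 0.098) = 0.34 / 0.101 = 3.3663
k* = 3.3663^(1/0.62) ≈ 7.0835
y* = (k*)^α = 7.0835^0.38 ≈ 2.1042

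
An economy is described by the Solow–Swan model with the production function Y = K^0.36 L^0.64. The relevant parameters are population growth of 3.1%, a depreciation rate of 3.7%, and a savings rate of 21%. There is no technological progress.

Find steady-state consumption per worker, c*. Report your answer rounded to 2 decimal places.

c* ≈ 1.49

At the steady state, Δk = 0, so s·k^α = (n + δ)·k.
Dividing both sides by k: k^(1−α) = s / (n + δ).
k^0.64 = 0.21 / (0.031 + 0.037) = 0.21 / 0.068 = 3.0882
k* = 3.0882^(1/0.64) ≈ 5.8232
y* = (k*)^α = 5.8232^0.36 ≈ 1.8856
c* = (1 − s)·y* = (1 − 0.21) × 1.8856 ≈ 1.4896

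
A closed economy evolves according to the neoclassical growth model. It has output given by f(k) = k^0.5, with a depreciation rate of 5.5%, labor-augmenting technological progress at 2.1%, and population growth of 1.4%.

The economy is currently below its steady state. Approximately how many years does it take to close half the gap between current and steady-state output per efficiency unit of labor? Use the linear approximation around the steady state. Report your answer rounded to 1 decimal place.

Near the steady state the convergence rate is λ = (1 − α)(n + g + δ).
λ = (1 − 0.5) × 0.090 = 0.5 × 0.090 = 0.0450
Half-life = ln 2 / λ = 0.6931 / 0.0450 ≈ 15.40 years

t_½ ≈ 15.4 years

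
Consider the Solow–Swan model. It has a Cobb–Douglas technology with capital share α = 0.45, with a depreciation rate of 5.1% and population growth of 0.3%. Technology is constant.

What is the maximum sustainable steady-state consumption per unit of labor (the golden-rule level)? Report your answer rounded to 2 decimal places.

c_gold ≈ 3.12

At the golden rule, f'(k) = n + δ, so α·k^(α−1) = n + δ and k_gold = (α/(n + δ))^(1/(1−α)).
k_gold = (0.45/0.054)^(1/0.55) = 8.3333^1.8182 ≈ 47.2313
c_gold = f(k_gold) − (n + δ)·k_gold = 5.6677 − 0.054×47.2313 ≈ 3.1172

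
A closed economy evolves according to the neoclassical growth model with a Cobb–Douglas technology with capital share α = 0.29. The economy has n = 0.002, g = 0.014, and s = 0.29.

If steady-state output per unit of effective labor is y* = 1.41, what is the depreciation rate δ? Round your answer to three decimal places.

δ ≈ 0.109

In steady state, investment equals break-even investment: s·k^α = (n + g + δ)·k.
Since y* = [s/(n + g + δ)]^(α/(1−α)), we have s/(n + g + δ) = (y*)^((1−α)/α) = 1.41^2.4483 = 2.3192.
Therefore n + g + δ = s / 2.3192 = 0.29 / 2.3192 = 0.1250, so δ = 0.1250 − 0.016 = 0.1090.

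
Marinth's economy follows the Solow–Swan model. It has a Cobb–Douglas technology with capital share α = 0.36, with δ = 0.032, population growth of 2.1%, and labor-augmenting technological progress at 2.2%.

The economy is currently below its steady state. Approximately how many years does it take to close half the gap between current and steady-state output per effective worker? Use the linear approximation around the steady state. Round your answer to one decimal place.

Near the steady state the convergence rate is λ = (1 − α)(n + g + δ).
λ = (1 − 0.36) × 0.075 = 0.64 × 0.075 = 0.0480
Half-life = ln 2 / λ = 0.6931 / 0.0480 ≈ 14.44 years

t_½ ≈ 14.4 years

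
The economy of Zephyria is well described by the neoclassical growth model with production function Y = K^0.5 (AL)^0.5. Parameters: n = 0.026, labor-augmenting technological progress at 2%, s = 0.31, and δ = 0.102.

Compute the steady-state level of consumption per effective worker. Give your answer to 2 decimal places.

c* ≈ 1.45

At the steady state, Δk = 0, so s·k^α = (n + g + δ)·k.
Rearranging, k^(1−α) = s / (n + g + δ).
k^0.5 = 0.31 / (0.026 + 0.020 + 0.102) = 0.31 / 0.148 = 2.0946
k* = 2.0946^(1/0.5) ≈ 4.3873
y* = (k*)^α = 4.3873^0.5 ≈ 2.0946
c* = (1 − s)·y* = (1 − 0.31) × 2.0946 ≈ 1.4453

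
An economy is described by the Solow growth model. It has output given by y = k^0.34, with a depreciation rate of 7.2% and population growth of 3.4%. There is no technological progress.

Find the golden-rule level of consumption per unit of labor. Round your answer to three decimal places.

At the golden rule, f'(k) = n + δ, so α·k^(α−1) = n + δ and k_gold = (α/(n + δ))^(1/(1−α)).
k_gold = (0.34/0.106)^(1/0.66) = 3.2075^1.5152 ≈ 5.8471
c_gold = f(k_gold) − (n + δ)·k_gold = 1.8229 − 0.106×5.8471 ≈ 1.2031

c_gold ≈ 1.203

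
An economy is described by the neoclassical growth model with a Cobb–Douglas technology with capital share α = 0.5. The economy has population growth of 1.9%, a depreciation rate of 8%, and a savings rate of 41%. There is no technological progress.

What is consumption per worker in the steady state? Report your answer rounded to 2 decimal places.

Steady state requires s·f(k) = (n + δ)·k, i.e. s·k^α = (n + δ)·k.
Dividing both sides by k: k^(1−α) = s / (n + δ).
k^0.5 = 0.41 / (0.019 + 0.080) = 0.41 / 0.099 = 4.1414
k* = 4.1414^(1/0.5) ≈ 17.1512
y* = (k*)^α = 17.1512^0.5 ≈ 4.1414
c* = (1 − s)·y* = (1 − 0.41) × 4.1414 ≈ 2.4434

c* ≈ 2.44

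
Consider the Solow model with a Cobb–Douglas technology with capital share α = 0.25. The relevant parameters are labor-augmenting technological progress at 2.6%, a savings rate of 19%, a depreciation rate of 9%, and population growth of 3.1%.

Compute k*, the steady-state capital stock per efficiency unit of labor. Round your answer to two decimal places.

At the steady state, Δk = 0, so s·k^α = (n + g + δ)·k.
Rearranging, k^(1−α) = s / (n + g + δ).
k^0.75 = 0.19 / (0.031 + 0.026 + 0.090) = 0.19 / 0.147 = 1.2925
k* = 1.2925^(1/0.75) ≈ 1.4079

k* ≈ 1.41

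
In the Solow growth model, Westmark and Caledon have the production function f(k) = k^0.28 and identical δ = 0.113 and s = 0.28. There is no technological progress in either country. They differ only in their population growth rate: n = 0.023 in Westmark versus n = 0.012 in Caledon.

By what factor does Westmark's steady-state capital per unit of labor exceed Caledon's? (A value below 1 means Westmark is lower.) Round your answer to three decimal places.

k*_W / k*_C ≈ 0.889

Steady-state k* = [s/(n + δ)]^(1/(1−α)), so the ratio is [ (s_W/(n + δ)_W) / (s_C/(n + δ)_C) ]^1.3889.
s_W/(n + δ)_W = 0.28/0.136 = 2.0588; s_C/(n + δ)_C = 0.28/0.125 = 2.2400.
Ratio = (2.0588/2.2400)^1.3889 = 0.9191^1.3889 ≈ 0.8894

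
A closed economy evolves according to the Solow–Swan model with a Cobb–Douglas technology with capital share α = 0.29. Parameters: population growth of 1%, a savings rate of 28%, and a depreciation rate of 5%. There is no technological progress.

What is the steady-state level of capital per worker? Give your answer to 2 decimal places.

At the steady state, Δk = 0, so s·k^α = (n + δ)·k.
Dividing both sides by k: k^(1−α) = s / (n + δ).
k^0.71 = 0.28 / (0.010 + 0.050) = 0.28 / 0.060 = 4.6667
k* = 4.6667^(1/0.71) ≈ 8.7552

k* = 8.76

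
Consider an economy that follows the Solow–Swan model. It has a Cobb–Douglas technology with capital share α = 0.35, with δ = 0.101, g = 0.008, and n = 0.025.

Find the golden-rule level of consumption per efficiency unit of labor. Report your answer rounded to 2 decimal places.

At the golden rule, f'(k) = n + g + δ, so α·k^(α−1) = n + g + δ and k_gold = (α/(n + g + δ))^(1/(1−α)).
k_gold = (0.35/0.134)^(1/0.65) = 2.6119^1.5385 ≈ 4.3801
c_gold = f(k_gold) − (n + g + δ)·k_gold = 1.6769 − 0.134×4.3801 ≈ 1.0900

c_gold ≈ 1.09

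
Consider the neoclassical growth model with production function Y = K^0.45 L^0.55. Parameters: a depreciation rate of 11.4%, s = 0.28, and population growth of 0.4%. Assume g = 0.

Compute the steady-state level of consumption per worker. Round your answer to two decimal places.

In steady state, investment equals break-even investment: s·k^α = (n + δ)·k.
Dividing both sides by k: k^(1−α) = s / (n + δ).
k^0.55 = 0.28 / (0.004 + 0.114) = 0.28 / 0.118 = 2.3729
k* = 2.3729^(1/0.55) ≈ 4.8120
y* = (k*)^α = 4.8120^0.45 ≈ 2.0279
c* = (1 − s)·y* = (1 − 0.28) × 2.0279 ≈ 1.4601

c* = 1.46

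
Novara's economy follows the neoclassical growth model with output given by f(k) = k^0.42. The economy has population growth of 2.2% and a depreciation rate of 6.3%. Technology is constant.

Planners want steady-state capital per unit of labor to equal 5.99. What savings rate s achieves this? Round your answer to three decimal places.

At the steady state, Δk = 0, so s·k^α = (n + δ)·k.
So s / (n + δ) = (k*)^(1−α) = 5.99^0.58 = 2.8243.
Therefore s = 2.8243 × (n + δ) = 2.8243 × 0.085 = 0.2401.

s ≈ 0.240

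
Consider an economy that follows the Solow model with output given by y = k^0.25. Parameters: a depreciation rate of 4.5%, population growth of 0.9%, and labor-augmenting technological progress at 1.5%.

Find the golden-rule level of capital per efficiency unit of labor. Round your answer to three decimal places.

The golden rule sets f'(k) = n + g + δ, i.e. α·k^(α−1) = n + g + δ.
So k^(1−α) = α / (n + g + δ) = 0.25 / 0.069 = 3.6232.
k_gold = 3.6232^(1/0.75) ≈ 5.5649

k_gold ≈ 5.565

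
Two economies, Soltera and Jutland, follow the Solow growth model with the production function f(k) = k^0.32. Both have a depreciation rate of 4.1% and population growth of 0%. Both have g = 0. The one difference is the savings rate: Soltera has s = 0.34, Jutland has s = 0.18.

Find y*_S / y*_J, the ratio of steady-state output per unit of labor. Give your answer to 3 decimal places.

ratio ≈ 1.349

Steady-state y* = [s/(n + δ)]^(α/(1−α)), so the ratio is [ (s_S/(n + δ)_S) / (s_J/(n + δ)_J) ]^0.4706.
s_S/(n + δ)_S = 0.34/0.041 = 8.2927; s_J/(n + δ)_J = 0.18/0.041 = 4.3902.
Ratio = (8.2927/4.3902)^0.4706 = 1.8889^0.4706 ≈ 1.3489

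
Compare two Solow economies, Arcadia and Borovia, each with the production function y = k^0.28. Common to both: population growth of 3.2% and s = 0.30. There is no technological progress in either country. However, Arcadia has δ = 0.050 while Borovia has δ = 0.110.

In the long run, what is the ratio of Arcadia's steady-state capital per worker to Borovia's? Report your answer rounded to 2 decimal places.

ratio ≈ 2.14

Steady-state k* = [s/(n + δ)]^(1/(1−α)), so the ratio is [ (s_A/(n + δ)_A) / (s_B/(n + δ)_B) ]^1.3889.
s_A/(n + δ)_A = 0.30/0.082 = 3.6585; s_B/(n + δ)_B = 0.30/0.142 = 2.1127.
Ratio = (3.6585/2.1127)^1.3889 = 1.7317^1.3889 ≈ 2.1440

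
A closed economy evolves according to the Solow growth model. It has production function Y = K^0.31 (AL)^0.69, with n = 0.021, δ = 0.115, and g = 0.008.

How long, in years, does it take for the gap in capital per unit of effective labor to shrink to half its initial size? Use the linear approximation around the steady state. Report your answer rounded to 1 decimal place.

t_½ ≈ 7.0 years

Near the steady state the convergence rate is λ = (1 − α)(n + g + δ).
λ = (1 − 0.31) × 0.144 = 0.69 × 0.144 = 0.09936
Half-life = ln 2 / λ = 0.6931 / 0.09936 ≈ 6.98 years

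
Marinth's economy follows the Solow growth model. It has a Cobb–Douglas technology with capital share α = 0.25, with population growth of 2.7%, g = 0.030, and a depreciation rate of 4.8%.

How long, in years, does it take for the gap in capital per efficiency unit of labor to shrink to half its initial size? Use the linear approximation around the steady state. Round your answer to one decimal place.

Near the steady state the convergence rate is λ = (1 − α)(n + g + δ).
λ = (1 − 0.25) × 0.105 = 0.75 × 0.105 = 0.07875
Half-life = ln 2 / λ = 0.6931 / 0.07875 ≈ 8.80 years

half-life ≈ 8.8 years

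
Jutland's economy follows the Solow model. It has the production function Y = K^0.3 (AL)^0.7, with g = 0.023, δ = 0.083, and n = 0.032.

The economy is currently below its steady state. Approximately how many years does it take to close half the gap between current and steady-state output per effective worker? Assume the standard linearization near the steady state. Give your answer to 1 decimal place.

Near the steady state the convergence rate is λ = (1 − α)(n + g + δ).
λ = (1 − 0.3) × 0.138 = 0.7 × 0.138 = 0.0966
Half-life = ln 2 / λ = 0.6931 / 0.0966 ≈ 7.17 years

half-life ≈ 7.2 years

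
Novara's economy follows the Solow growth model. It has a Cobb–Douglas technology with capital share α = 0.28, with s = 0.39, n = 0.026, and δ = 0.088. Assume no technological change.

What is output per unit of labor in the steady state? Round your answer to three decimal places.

At the steady state, Δk = 0, so s·k^α = (n + δ)·k.
Rearranging, k^(1−α) = s / (n + δ).
k^0.72 = 0.39 / (0.026 + 0.088) = 0.39 / 0.114 = 3.4211
k* = 3.4211^(1/0.72) ≈ 5.5195
y* = (k*)^α = 5.5195^0.28 ≈ 1.6134

y* = 1.613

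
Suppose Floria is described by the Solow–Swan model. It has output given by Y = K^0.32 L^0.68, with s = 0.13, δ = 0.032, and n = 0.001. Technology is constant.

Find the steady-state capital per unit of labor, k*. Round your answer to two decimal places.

Steady state requires s·f(k) = (n + δ)·k, i.e. s·k^α = (n + δ)·k.
Rearranging, k^(1−α) = s / (n + δ).
k^0.68 = 0.13 / (0.001 + 0.032) = 0.13 / 0.033 = 3.9394
k* = 3.9394^(1/0.68) ≈ 7.5099

k* = 7.51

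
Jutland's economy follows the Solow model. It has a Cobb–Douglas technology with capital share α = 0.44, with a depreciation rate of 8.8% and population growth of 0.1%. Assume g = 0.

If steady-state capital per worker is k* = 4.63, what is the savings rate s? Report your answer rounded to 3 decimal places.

s ≈ 0.210

In steady state, investment equals break-even investment: s·k^α = (n + δ)·k.
So s / (n + δ) = (k*)^(1−α) = 4.63^0.56 = 2.3590.
Therefore s = 2.3590 × (n + δ) = 2.3590 × 0.089 = 0.2100.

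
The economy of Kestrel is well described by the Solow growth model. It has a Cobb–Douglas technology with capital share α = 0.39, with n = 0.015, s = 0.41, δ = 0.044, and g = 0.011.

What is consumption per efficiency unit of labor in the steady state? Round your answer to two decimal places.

c* = 1.83

At the steady state, Δk = 0, so s·k^α = (n + g + δ)·k.
Dividing both sides by k: k^(1−α) = s / (n + g + δ).
k^0.61 = 0.41 / (0.015 + 0.011 + 0.044) = 0.41 / 0.070 = 5.8571
k* = 5.8571^(1/0.61) ≈ 18.1341
y* = (k*)^α = 18.1341^0.39 ≈ 3.0961
c* = (1 − s)·y* = (1 − 0.41) × 3.0961 ≈ 1.8267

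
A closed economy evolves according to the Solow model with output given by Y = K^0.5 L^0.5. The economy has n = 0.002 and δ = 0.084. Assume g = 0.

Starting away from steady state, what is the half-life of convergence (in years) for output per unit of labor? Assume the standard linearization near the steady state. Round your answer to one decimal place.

half-life ≈ 16.1 years

Near the steady state the convergence rate is λ = (1 − α)(n + δ).
λ = (1 − 0.5) × 0.086 = 0.5 × 0.086 = 0.0430
Half-life = ln 2 / λ = 0.6931 / 0.0430 ≈ 16.12 years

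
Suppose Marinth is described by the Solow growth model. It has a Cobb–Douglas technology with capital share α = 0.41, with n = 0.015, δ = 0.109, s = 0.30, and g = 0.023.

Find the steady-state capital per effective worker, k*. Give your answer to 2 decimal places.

k* ≈ 3.35

In steady state, investment equals break-even investment: s·k^α = (n + g + δ)·k.
Rearranging, k^(1−α) = s / (n + g + δ).
k^0.59 = 0.30 / (0.015 + 0.023 + 0.109) = 0.30 / 0.147 = 2.0408
k* = 2.0408^(1/0.59) ≈ 3.3503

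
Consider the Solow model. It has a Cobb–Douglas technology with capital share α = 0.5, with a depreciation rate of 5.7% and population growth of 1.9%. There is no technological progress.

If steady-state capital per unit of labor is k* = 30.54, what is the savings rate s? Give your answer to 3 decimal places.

In steady state, investment equals break-even investment: s·k^α = (n + δ)·k.
So s / (n + δ) = (k*)^(1−α) = 30.54^0.5 = 5.5263.
Therefore s = 5.5263 × (n + δ) = 5.5263 × 0.076 = 0.4200.

s ≈ 0.420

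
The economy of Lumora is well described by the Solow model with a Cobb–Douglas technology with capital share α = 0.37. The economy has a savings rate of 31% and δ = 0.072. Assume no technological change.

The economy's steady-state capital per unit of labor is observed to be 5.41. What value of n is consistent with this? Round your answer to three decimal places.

Steady state requires s·f(k) = (n + δ)·k, i.e. s·k^α = (n + δ)·k.
So s / (n + δ) = (k*)^(1−α) = 5.41^0.63 = 2.8968.
Therefore n + δ = s / 2.8968 = 0.31 / 2.8968 = 0.1070, so n = 0.1070 − 0.072 = 0.0350.

n ≈ 0.035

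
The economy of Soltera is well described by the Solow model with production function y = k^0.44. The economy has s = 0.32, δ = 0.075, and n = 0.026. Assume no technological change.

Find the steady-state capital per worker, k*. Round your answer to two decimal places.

In steady state, investment equals break-even investment: s·k^α = (n + δ)·k.
Dividing both sides by k: k^(1−α) = s / (n + δ).
k^0.56 = 0.32 / (0.026 + 0.075) = 0.32 / 0.101 = 3.1683
k* = 3.1683^(1/0.56) ≈ 7.8403

k* = 7.84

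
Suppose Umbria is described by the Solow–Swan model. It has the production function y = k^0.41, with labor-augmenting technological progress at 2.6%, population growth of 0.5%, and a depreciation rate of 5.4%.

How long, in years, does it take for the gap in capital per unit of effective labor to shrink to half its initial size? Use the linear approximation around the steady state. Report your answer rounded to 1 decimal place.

about 13.8 years

Near the steady state the convergence rate is λ = (1 − α)(n + g + δ).
λ = (1 − 0.41) × 0.085 = 0.59 × 0.085 = 0.05015
Half-life = ln 2 / λ = 0.6931 / 0.05015 ≈ 13.82 years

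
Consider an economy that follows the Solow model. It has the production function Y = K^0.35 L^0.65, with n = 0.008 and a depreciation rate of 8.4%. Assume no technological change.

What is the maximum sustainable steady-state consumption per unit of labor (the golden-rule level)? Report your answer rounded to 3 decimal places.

At the golden rule, f'(k) = n + δ, so α·k^(α−1) = n + δ and k_gold = (α/(n + δ))^(1/(1−α)).
k_gold = (0.35/0.092)^(1/0.65) = 3.8043^1.5385 ≈ 7.8118
c_gold = f(k_gold) − (n + δ)·k_gold = 2.0533 − 0.092×7.8118 ≈ 1.3346

c_gold ≈ 1.335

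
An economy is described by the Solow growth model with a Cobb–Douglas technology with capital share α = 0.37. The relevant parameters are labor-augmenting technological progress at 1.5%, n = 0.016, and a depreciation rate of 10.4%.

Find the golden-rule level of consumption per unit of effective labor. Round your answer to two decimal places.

c_gold ≈ 1.14

At the golden rule, f'(k) = n + g + δ, so α·k^(α−1) = n + g + δ and k_gold = (α/(n + g + δ))^(1/(1−α)).
k_gold = (0.37/0.135)^(1/0.63) = 2.7407^1.5873 ≈ 4.9547
c_gold = f(k_gold) − (n + g + δ)·k_gold = 1.8078 − 0.135×4.9547 ≈ 1.1389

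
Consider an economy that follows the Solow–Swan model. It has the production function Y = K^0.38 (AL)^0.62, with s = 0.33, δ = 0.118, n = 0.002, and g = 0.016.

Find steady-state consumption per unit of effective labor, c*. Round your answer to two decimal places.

c* ≈ 1.15

At the steady state, Δk = 0, so s·k^α = (n + g + δ)·k.
Dividing both sides by k: k^(1−α) = s / (n + g + δ).
k^0.62 = 0.33 / (0.002 + 0.016 + 0.118) = 0.33 / 0.136 = 2.4265
k* = 2.4265^(1/0.62) ≈ 4.1777
y* = (k*)^α = 4.1777^0.38 ≈ 1.7217
c* = (1 − s)·y* = (1 − 0.33) × 1.7217 ≈ 1.1535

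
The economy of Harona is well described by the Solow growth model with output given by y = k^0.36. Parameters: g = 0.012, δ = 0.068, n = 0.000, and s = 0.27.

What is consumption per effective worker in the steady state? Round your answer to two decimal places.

In steady state, investment equals break-even investment: s·k^α = (n + g + δ)·k.
Rearranging, k^(1−α) = s / (n + g + δ).
k^0.64 = 0.27 / (0.000 + 0.012 + 0.068) = 0.27 / 0.080 = 3.3750
k* = 3.3750^(1/0.64) ≈ 6.6900
y* = (k*)^α = 6.6900^0.36 ≈ 1.9822
c* = (1 − s)·y* = (1 − 0.27) × 1.9822 ≈ 1.4470

c* ≈ 1.45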